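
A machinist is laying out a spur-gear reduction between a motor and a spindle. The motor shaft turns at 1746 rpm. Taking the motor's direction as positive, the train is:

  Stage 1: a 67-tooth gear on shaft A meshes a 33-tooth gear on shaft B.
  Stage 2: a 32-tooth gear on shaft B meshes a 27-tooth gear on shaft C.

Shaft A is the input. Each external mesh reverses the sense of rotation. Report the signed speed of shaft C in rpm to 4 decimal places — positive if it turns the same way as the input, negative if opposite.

+4201.3737 rpm (same as input, |ω| = 4201.3737 rpm)

Stage 1 [67T→33T]: ω = 1746.0000×67/33 = 3544.9091 rpm, dir flips to −; running = −3544.9091
Stage 2 [32T→27T]: ω = 3544.9091×32/27 = 4201.3737 rpm, dir flips to +; running = +4201.3737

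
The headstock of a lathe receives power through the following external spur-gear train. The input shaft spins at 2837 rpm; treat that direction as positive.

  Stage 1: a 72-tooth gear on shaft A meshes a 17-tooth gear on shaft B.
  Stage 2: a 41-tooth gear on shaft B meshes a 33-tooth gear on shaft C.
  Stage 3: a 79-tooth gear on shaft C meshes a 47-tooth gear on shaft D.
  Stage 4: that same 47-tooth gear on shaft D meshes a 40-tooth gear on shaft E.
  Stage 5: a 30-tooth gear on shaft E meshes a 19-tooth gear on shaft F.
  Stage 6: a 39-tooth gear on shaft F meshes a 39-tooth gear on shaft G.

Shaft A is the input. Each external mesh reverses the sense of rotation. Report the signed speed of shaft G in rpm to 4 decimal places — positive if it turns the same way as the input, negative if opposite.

+46552.9901 rpm (same as input, |ω| = 46552.9901 rpm)

Stage 1 [72T→17T]: ω = 2837.0000×72/17 = 12015.5294 rpm, dir flips to −; running = −12015.5294
Stage 2 [41T→33T]: ω = 12015.5294×41/33 = 14928.3850 rpm, dir flips to +; running = +14928.3850
Stage 3 [79T→47T]: ω = 14928.3850×79/47 = 25092.3919 rpm, dir flips to −; running = −25092.3919
Stage 4 [47T→40T]: ω = 25092.3919×47/40 = 29483.5604 rpm, dir flips to +; running = +29483.5604
Stage 5 [30T→19T]: ω = 29483.5604×30/19 = 46552.9901 rpm, dir flips to −; running = −46552.9901
Stage 6 [39T→39T]: ω = 46552.9901×39/39 = 46552.9901 rpm, dir flips to +; running = +46552.9901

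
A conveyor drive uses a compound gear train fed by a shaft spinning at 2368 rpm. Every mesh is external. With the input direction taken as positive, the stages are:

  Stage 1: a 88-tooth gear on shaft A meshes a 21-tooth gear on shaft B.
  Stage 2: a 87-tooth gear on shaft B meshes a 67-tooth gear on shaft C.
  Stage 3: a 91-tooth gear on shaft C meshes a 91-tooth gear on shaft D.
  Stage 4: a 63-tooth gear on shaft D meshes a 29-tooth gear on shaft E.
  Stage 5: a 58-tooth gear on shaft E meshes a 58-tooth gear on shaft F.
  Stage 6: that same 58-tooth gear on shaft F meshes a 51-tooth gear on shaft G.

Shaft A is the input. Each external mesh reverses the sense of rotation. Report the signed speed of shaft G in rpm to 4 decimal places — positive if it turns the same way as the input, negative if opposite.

Stage 1 [88T→21T]: ω = 2368.0000×88/21 = 9923.0476 rpm, dir flips to −; running = −9923.0476
Stage 2 [87T→67T]: ω = 9923.0476×87/67 = 12885.1514 rpm, dir flips to +; running = +12885.1514
Stage 3 [91T→91T]: ω = 12885.1514×91/91 = 12885.1514 rpm, dir flips to −; running = −12885.1514
Stage 4 [63T→29T]: ω = 12885.1514×63/29 = 27991.8806 rpm, dir flips to +; running = +27991.8806
Stage 5 [58T→58T]: ω = 27991.8806×58/58 = 27991.8806 rpm, dir flips to −; running = −27991.8806
Stage 6 [58T→51T]: ω = 27991.8806×58/51 = 31833.9034 rpm, dir flips to +; running = +31833.9034

+31833.9034 rpm (same as input, |ω| = 31833.9034 rpm)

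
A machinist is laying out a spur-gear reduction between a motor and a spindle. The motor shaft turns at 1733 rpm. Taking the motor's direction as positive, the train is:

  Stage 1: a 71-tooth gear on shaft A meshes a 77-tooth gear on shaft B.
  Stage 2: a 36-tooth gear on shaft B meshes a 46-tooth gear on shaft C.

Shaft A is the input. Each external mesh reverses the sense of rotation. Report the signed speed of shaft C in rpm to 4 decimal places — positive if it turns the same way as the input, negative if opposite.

+1250.5782 rpm (same as input, |ω| = 1250.5782 rpm)

Stage 1 [71T→77T]: ω = 1733.0000×71/77 = 1597.9610 rpm, dir flips to −; running = −1597.9610
Stage 2 [36T→46T]: ω = 1597.9610×36/46 = 1250.5782 rpm, dir flips to +; running = +1250.5782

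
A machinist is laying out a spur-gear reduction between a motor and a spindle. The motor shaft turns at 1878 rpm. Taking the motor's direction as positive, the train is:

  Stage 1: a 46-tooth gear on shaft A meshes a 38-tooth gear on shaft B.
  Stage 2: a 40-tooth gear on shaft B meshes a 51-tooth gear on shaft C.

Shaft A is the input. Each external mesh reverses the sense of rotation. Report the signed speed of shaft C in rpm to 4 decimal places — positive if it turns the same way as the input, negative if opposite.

Stage 1 [46T→38T]: ω = 1878.0000×46/38 = 2273.3684 rpm, dir flips to −; running = −2273.3684
Stage 2 [40T→51T]: ω = 2273.3684×40/51 = 1783.0341 rpm, dir flips to +; running = +1783.0341

+1783.0341 rpm (same as input, |ω| = 1783.0341 rpm)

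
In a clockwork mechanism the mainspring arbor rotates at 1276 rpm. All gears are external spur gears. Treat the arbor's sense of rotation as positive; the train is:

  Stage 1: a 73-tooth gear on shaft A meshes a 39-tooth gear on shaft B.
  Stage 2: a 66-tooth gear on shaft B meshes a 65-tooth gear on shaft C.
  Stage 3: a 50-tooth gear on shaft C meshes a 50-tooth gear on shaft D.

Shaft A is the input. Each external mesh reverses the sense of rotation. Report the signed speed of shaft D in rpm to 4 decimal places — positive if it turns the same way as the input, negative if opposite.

-2425.1550 rpm (opposite to input, |ω| = 2425.1550 rpm)

Stage 1 [73T→39T]: ω = 1276.0000×73/39 = 2388.4103 rpm, dir flips to −; running = −2388.4103
Stage 2 [66T→65T]: ω = 2388.4103×66/65 = 2425.1550 rpm, dir flips to +; running = +2425.1550
Stage 3 [50T→50T]: ω = 2425.1550×50/50 = 2425.1550 rpm, dir flips to −; running = −2425.1550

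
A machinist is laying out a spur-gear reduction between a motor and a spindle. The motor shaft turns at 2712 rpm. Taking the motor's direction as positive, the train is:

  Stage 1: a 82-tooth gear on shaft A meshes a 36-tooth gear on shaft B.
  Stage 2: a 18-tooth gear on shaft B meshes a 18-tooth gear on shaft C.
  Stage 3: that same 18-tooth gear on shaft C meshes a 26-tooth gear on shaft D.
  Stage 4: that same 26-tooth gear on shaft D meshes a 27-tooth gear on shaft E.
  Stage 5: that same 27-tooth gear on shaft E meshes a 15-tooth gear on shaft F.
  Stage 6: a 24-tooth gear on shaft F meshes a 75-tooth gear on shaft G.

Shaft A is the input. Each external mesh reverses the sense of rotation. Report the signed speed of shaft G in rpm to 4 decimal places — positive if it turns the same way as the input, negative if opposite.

+2372.0960 rpm (same as input, |ω| = 2372.0960 rpm)

Stage 1 [82T→36T]: ω = 2712.0000×82/36 = 6177.3333 rpm, dir flips to −; running = −6177.3333
Stage 2 [18T→18T]: ω = 6177.3333×18/18 = 6177.3333 rpm, dir flips to +; running = +6177.3333
Stage 3 [18T→26T]: ω = 6177.3333×18/26 = 4276.6154 rpm, dir flips to −; running = −4276.6154
Stage 4 [26T→27T]: ω = 4276.6154×26/27 = 4118.2222 rpm, dir flips to +; running = +4118.2222
Stage 5 [27T→15T]: ω = 4118.2222×27/15 = 7412.8000 rpm, dir flips to −; running = −7412.8000
Stage 6 [24T→75T]: ω = 7412.8000×24/75 = 2372.0960 rpm, dir flips to +; running = +2372.0960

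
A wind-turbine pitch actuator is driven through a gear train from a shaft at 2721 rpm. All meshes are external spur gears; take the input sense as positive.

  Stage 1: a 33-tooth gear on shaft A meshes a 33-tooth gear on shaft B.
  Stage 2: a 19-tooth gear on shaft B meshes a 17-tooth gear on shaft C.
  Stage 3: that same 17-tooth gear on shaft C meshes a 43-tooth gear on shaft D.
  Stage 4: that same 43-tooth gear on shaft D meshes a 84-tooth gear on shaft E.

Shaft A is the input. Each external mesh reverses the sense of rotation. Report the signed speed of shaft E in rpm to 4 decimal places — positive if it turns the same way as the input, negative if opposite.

Stage 1 [33T→33T]: ω = 2721.0000×33/33 = 2721.0000 rpm, dir flips to −; running = −2721.0000
Stage 2 [19T→17T]: ω = 2721.0000×19/17 = 3041.1176 rpm, dir flips to +; running = +3041.1176
Stage 3 [17T→43T]: ω = 3041.1176×17/43 = 1202.3023 rpm, dir flips to −; running = −1202.3023
Stage 4 [43T→84T]: ω = 1202.3023×43/84 = 615.4643 rpm, dir flips to +; running = +615.4643

+615.4643 rpm (same as input, |ω| = 615.4643 rpm)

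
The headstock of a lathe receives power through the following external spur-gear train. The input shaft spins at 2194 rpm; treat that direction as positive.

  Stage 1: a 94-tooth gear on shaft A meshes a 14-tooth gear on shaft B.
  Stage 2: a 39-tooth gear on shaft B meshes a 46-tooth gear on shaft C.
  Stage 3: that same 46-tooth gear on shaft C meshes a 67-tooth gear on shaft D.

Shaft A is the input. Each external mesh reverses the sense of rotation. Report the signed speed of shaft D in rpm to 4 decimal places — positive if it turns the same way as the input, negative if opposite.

Stage 1 [94T→14T]: ω = 2194.0000×94/14 = 14731.1429 rpm, dir flips to −; running = −14731.1429
Stage 2 [39T→46T]: ω = 14731.1429×39/46 = 12489.4472 rpm, dir flips to +; running = +12489.4472
Stage 3 [46T→67T]: ω = 12489.4472×46/67 = 8574.8443 rpm, dir flips to −; running = −8574.8443

-8574.8443 rpm (opposite to input, |ω| = 8574.8443 rpm)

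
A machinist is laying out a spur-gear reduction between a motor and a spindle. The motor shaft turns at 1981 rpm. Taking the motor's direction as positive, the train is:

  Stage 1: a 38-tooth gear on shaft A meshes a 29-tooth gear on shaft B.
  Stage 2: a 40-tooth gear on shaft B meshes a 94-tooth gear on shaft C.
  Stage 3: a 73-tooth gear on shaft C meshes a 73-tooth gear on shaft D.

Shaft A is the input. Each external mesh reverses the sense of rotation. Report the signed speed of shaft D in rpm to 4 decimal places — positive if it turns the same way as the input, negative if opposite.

Stage 1 [38T→29T]: ω = 1981.0000×38/29 = 2595.7931 rpm, dir flips to −; running = −2595.7931
Stage 2 [40T→94T]: ω = 2595.7931×40/94 = 1104.5928 rpm, dir flips to +; running = +1104.5928
Stage 3 [73T→73T]: ω = 1104.5928×73/73 = 1104.5928 rpm, dir flips to −; running = −1104.5928

-1104.5928 rpm (opposite to input, |ω| = 1104.5928 rpm)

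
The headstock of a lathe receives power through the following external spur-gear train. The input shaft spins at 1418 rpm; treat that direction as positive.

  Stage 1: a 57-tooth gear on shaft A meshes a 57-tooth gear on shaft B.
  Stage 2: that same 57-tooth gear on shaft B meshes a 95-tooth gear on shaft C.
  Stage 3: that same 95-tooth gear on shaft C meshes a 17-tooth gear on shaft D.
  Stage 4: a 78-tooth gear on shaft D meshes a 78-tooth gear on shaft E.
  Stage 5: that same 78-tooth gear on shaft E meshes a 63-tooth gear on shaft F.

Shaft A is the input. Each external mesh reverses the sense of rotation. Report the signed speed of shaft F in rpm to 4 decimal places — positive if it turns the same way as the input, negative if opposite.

Stage 1 [57T→57T]: ω = 1418.0000×57/57 = 1418.0000 rpm, dir flips to −; running = −1418.0000
Stage 2 [57T→95T]: ω = 1418.0000×57/95 = 850.8000 rpm, dir flips to +; running = +850.8000
Stage 3 [95T→17T]: ω = 850.8000×95/17 = 4754.4706 rpm, dir flips to −; running = −4754.4706
Stage 4 [78T→78T]: ω = 4754.4706×78/78 = 4754.4706 rpm, dir flips to +; running = +4754.4706
Stage 5 [78T→63T]: ω = 4754.4706×78/63 = 5886.4874 rpm, dir flips to −; running = −5886.4874

-5886.4874 rpm (opposite to input, |ω| = 5886.4874 rpm)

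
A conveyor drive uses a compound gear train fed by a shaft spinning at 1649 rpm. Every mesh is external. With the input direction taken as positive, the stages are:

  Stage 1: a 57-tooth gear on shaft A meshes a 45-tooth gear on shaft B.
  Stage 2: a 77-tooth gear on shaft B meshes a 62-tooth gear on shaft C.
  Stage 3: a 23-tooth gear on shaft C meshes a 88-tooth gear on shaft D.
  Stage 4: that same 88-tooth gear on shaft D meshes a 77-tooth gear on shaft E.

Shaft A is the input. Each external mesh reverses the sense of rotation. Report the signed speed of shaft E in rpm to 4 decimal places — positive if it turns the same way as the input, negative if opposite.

+774.8527 rpm (same as input, |ω| = 774.8527 rpm)

Stage 1 [57T→45T]: ω = 1649.0000×57/45 = 2088.7333 rpm, dir flips to −; running = −2088.7333
Stage 2 [77T→62T]: ω = 2088.7333×77/62 = 2594.0720 rpm, dir flips to +; running = +2594.0720
Stage 3 [23T→88T]: ω = 2594.0720×23/88 = 677.9961 rpm, dir flips to −; running = −677.9961
Stage 4 [88T→77T]: ω = 677.9961×88/77 = 774.8527 rpm, dir flips to +; running = +774.8527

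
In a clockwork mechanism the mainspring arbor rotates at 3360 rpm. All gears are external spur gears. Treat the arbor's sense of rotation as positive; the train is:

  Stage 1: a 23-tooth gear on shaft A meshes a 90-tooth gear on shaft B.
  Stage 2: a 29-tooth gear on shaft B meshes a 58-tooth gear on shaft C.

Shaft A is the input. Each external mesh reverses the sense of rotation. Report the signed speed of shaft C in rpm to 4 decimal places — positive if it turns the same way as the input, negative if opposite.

Stage 1 [23T→90T]: ω = 3360.0000×23/90 = 858.6667 rpm, dir flips to −; running = −858.6667
Stage 2 [29T→58T]: ω = 858.6667×29/58 = 429.3333 rpm, dir flips to +; running = +429.3333

+429.3333 rpm (same as input, |ω| = 429.3333 rpm)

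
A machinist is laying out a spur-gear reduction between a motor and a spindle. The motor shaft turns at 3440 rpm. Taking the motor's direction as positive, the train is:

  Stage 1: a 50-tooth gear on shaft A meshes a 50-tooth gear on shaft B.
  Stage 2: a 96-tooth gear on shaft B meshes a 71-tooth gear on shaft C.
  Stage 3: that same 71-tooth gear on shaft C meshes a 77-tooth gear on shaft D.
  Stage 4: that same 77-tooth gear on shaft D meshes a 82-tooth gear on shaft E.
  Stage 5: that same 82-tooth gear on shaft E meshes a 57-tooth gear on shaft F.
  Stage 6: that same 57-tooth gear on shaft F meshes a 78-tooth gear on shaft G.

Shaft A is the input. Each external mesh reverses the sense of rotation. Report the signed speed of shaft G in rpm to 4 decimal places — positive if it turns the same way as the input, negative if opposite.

Stage 1 [50T→50T]: ω = 3440.0000×50/50 = 3440.0000 rpm, dir flips to −; running = −3440.0000
Stage 2 [96T→71T]: ω = 3440.0000×96/71 = 4651.2676 rpm, dir flips to +; running = +4651.2676
Stage 3 [71T→77T]: ω = 4651.2676×71/77 = 4288.8312 rpm, dir flips to −; running = −4288.8312
Stage 4 [77T→82T]: ω = 4288.8312×77/82 = 4027.3171 rpm, dir flips to +; running = +4027.3171
Stage 5 [82T→57T]: ω = 4027.3171×82/57 = 5793.6842 rpm, dir flips to −; running = −5793.6842
Stage 6 [57T→78T]: ω = 5793.6842×57/78 = 4233.8462 rpm, dir flips to +; running = +4233.8462

+4233.8462 rpm (same as input, |ω| = 4233.8462 rpm)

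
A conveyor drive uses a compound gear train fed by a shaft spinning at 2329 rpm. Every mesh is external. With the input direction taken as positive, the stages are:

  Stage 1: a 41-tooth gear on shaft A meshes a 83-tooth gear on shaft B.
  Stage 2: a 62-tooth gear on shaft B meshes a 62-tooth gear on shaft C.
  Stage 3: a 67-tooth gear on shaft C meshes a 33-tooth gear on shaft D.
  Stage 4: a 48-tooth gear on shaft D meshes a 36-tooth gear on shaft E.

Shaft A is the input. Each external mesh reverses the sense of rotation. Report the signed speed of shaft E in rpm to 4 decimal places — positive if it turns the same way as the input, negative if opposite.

Stage 1 [41T→83T]: ω = 2329.0000×41/83 = 1150.4699 rpm, dir flips to −; running = −1150.4699
Stage 2 [62T→62T]: ω = 1150.4699×62/62 = 1150.4699 rpm, dir flips to +; running = +1150.4699
Stage 3 [67T→33T]: ω = 1150.4699×67/33 = 2335.8025 rpm, dir flips to −; running = −2335.8025
Stage 4 [48T→36T]: ω = 2335.8025×48/36 = 3114.4033 rpm, dir flips to +; running = +3114.4033

+3114.4033 rpm (same as input, |ω| = 3114.4033 rpm)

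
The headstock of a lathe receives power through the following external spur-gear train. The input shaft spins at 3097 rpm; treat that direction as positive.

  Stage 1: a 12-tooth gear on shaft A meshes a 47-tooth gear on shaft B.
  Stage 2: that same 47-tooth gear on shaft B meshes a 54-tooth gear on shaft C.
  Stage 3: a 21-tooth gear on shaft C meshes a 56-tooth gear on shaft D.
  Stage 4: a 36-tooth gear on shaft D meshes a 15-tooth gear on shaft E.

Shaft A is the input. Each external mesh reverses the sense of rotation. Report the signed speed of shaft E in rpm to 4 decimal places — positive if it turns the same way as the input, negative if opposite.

Stage 1 [12T→47T]: ω = 3097.0000×12/47 = 790.7234 rpm, dir flips to −; running = −790.7234
Stage 2 [47T→54T]: ω = 790.7234×47/54 = 688.2222 rpm, dir flips to +; running = +688.2222
Stage 3 [21T→56T]: ω = 688.2222×21/56 = 258.0833 rpm, dir flips to −; running = −258.0833
Stage 4 [36T→15T]: ω = 258.0833×36/15 = 619.4000 rpm, dir flips to +; running = +619.4000

+619.4000 rpm (same as input, |ω| = 619.4000 rpm)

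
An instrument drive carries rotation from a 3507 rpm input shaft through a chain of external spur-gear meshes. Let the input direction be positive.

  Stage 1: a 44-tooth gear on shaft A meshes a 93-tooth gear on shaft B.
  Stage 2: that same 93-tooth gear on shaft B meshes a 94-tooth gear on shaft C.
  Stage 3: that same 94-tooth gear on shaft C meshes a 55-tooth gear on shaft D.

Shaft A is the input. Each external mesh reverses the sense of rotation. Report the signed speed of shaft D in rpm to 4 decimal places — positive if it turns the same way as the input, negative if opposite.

Stage 1 [44T→93T]: ω = 3507.0000×44/93 = 1659.2258 rpm, dir flips to −; running = −1659.2258
Stage 2 [93T→94T]: ω = 1659.2258×93/94 = 1641.5745 rpm, dir flips to +; running = +1641.5745
Stage 3 [94T→55T]: ω = 1641.5745×94/55 = 2805.6000 rpm, dir flips to −; running = −2805.6000

-2805.6000 rpm (opposite to input, |ω| = 2805.6000 rpm)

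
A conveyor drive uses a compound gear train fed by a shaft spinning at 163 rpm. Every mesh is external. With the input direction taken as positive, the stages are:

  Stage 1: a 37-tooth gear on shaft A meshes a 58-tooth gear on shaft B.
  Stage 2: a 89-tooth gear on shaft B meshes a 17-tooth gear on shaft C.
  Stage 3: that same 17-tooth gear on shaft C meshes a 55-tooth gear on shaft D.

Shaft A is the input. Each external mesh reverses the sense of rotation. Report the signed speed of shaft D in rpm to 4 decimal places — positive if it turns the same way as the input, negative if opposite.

-168.2630 rpm (opposite to input, |ω| = 168.2630 rpm)

Stage 1 [37T→58T]: ω = 163.0000×37/58 = 103.9828 rpm, dir flips to −; running = −103.9828
Stage 2 [89T→17T]: ω = 103.9828×89/17 = 544.3803 rpm, dir flips to +; running = +544.3803
Stage 3 [17T→55T]: ω = 544.3803×17/55 = 168.2630 rpm, dir flips to −; running = −168.2630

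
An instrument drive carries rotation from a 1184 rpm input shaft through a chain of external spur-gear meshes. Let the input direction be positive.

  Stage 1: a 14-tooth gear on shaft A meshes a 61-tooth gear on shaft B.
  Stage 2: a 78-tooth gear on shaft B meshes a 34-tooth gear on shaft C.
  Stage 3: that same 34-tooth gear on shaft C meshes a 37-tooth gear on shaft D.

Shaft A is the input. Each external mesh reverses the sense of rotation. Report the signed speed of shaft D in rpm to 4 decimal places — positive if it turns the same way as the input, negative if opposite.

-572.8525 rpm (opposite to input, |ω| = 572.8525 rpm)

Stage 1 [14T→61T]: ω = 1184.0000×14/61 = 271.7377 rpm, dir flips to −; running = −271.7377
Stage 2 [78T→34T]: ω = 271.7377×78/34 = 623.3983 rpm, dir flips to +; running = +623.3983
Stage 3 [34T→37T]: ω = 623.3983×34/37 = 572.8525 rpm, dir flips to −; running = −572.8525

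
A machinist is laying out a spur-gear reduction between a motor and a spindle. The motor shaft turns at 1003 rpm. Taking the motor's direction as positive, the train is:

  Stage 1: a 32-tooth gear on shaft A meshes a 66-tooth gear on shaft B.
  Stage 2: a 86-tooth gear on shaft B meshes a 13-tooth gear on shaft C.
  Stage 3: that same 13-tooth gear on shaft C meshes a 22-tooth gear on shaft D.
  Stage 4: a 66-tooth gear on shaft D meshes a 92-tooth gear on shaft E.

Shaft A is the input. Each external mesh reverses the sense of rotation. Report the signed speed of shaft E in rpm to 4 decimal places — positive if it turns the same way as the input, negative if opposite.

+1363.7628 rpm (same as input, |ω| = 1363.7628 rpm)

Stage 1 [32T→66T]: ω = 1003.0000×32/66 = 486.3030 rpm, dir flips to −; running = −486.3030
Stage 2 [86T→13T]: ω = 486.3030×86/13 = 3217.0816 rpm, dir flips to +; running = +3217.0816
Stage 3 [13T→22T]: ω = 3217.0816×13/22 = 1901.0028 rpm, dir flips to −; running = −1901.0028
Stage 4 [66T→92T]: ω = 1901.0028×66/92 = 1363.7628 rpm, dir flips to +; running = +1363.7628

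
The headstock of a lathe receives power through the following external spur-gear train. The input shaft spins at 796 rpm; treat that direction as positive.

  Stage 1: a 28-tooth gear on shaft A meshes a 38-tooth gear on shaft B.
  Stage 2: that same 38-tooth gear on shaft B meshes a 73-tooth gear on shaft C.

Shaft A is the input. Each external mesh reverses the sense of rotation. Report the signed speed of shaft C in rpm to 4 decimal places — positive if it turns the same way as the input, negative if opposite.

Stage 1 [28T→38T]: ω = 796.0000×28/38 = 586.5263 rpm, dir flips to −; running = −586.5263
Stage 2 [38T→73T]: ω = 586.5263×38/73 = 305.3151 rpm, dir flips to +; running = +305.3151

+305.3151 rpm (same as input, |ω| = 305.3151 rpm)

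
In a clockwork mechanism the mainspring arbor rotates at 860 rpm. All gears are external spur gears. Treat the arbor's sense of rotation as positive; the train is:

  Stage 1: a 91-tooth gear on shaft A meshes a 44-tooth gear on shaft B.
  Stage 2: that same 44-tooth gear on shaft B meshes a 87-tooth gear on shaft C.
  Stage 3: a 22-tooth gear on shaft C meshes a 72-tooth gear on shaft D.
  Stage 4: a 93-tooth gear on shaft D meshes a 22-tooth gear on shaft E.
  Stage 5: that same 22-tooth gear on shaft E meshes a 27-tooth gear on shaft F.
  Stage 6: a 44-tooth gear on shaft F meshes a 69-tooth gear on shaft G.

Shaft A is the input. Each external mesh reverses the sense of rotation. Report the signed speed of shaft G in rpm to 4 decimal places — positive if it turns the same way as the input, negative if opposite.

Stage 1 [91T→44T]: ω = 860.0000×91/44 = 1778.6364 rpm, dir flips to −; running = −1778.6364
Stage 2 [44T→87T]: ω = 1778.6364×44/87 = 899.5402 rpm, dir flips to +; running = +899.5402
Stage 3 [22T→72T]: ω = 899.5402×22/72 = 274.8595 rpm, dir flips to −; running = −274.8595
Stage 4 [93T→22T]: ω = 274.8595×93/22 = 1161.9061 rpm, dir flips to +; running = +1161.9061
Stage 5 [22T→27T]: ω = 1161.9061×22/27 = 946.7383 rpm, dir flips to −; running = −946.7383
Stage 6 [44T→69T]: ω = 946.7383×44/69 = 603.7172 rpm, dir flips to +; running = +603.7172

+603.7172 rpm (same as input, |ω| = 603.7172 rpm)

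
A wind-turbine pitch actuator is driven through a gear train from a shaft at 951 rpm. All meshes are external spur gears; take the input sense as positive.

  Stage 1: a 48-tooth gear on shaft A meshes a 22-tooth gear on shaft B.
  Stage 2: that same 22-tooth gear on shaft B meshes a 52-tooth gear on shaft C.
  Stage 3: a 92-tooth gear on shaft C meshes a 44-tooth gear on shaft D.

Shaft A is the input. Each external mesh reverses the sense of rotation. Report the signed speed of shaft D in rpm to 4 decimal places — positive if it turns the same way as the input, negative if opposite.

Stage 1 [48T→22T]: ω = 951.0000×48/22 = 2074.9091 rpm, dir flips to −; running = −2074.9091
Stage 2 [22T→52T]: ω = 2074.9091×22/52 = 877.8462 rpm, dir flips to +; running = +877.8462
Stage 3 [92T→44T]: ω = 877.8462×92/44 = 1835.4965 rpm, dir flips to −; running = −1835.4965

-1835.4965 rpm (opposite to input, |ω| = 1835.4965 rpm)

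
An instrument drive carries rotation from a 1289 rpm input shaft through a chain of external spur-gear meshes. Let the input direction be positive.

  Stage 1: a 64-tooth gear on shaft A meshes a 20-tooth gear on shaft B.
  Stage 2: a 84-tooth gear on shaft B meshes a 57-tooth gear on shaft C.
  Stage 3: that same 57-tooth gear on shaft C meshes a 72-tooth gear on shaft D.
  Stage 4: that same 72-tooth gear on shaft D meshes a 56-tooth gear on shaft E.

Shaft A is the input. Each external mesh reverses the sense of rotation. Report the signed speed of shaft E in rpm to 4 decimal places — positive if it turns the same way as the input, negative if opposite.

+6187.2000 rpm (same as input, |ω| = 6187.2000 rpm)

Stage 1 [64T→20T]: ω = 1289.0000×64/20 = 4124.8000 rpm, dir flips to −; running = −4124.8000
Stage 2 [84T→57T]: ω = 4124.8000×84/57 = 6078.6526 rpm, dir flips to +; running = +6078.6526
Stage 3 [57T→72T]: ω = 6078.6526×57/72 = 4812.2667 rpm, dir flips to −; running = −4812.2667
Stage 4 [72T→56T]: ω = 4812.2667×72/56 = 6187.2000 rpm, dir flips to +; running = +6187.2000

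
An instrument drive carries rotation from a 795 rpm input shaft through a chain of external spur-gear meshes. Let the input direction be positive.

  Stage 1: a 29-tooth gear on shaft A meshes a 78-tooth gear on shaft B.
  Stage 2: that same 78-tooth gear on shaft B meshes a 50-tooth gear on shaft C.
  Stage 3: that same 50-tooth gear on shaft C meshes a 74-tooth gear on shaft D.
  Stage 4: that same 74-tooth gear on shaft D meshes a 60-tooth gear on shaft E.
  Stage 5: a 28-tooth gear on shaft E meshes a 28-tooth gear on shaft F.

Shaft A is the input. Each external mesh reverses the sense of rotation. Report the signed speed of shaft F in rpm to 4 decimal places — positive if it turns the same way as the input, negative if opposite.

-384.2500 rpm (opposite to input, |ω| = 384.2500 rpm)

Stage 1 [29T→78T]: ω = 795.0000×29/78 = 295.5769 rpm, dir flips to −; running = −295.5769
Stage 2 [78T→50T]: ω = 295.5769×78/50 = 461.1000 rpm, dir flips to +; running = +461.1000
Stage 3 [50T→74T]: ω = 461.1000×50/74 = 311.5541 rpm, dir flips to −; running = −311.5541
Stage 4 [74T→60T]: ω = 311.5541×74/60 = 384.2500 rpm, dir flips to +; running = +384.2500
Stage 5 [28T→28T]: ω = 384.2500×28/28 = 384.2500 rpm, dir flips to −; running = −384.2500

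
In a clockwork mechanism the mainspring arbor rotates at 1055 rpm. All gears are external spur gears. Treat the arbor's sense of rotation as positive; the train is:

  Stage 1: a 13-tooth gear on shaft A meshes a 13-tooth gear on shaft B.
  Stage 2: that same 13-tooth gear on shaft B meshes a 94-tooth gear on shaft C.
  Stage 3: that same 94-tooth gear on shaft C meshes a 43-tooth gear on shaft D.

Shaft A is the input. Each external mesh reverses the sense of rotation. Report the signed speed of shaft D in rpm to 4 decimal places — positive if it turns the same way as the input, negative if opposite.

Stage 1 [13T→13T]: ω = 1055.0000×13/13 = 1055.0000 rpm, dir flips to −; running = −1055.0000
Stage 2 [13T→94T]: ω = 1055.0000×13/94 = 145.9043 rpm, dir flips to +; running = +145.9043
Stage 3 [94T→43T]: ω = 145.9043×94/43 = 318.9535 rpm, dir flips to −; running = −318.9535

-318.9535 rpm (opposite to input, |ω| = 318.9535 rpm)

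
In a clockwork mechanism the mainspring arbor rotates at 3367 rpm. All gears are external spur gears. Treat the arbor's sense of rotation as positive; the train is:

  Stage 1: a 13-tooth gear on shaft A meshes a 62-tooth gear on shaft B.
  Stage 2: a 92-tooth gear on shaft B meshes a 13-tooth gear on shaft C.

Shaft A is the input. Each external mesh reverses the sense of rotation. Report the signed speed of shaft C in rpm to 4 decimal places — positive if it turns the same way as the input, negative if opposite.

Stage 1 [13T→62T]: ω = 3367.0000×13/62 = 705.9839 rpm, dir flips to −; running = −705.9839
Stage 2 [92T→13T]: ω = 705.9839×92/13 = 4996.1935 rpm, dir flips to +; running = +4996.1935

+4996.1935 rpm (same as input, |ω| = 4996.1935 rpm)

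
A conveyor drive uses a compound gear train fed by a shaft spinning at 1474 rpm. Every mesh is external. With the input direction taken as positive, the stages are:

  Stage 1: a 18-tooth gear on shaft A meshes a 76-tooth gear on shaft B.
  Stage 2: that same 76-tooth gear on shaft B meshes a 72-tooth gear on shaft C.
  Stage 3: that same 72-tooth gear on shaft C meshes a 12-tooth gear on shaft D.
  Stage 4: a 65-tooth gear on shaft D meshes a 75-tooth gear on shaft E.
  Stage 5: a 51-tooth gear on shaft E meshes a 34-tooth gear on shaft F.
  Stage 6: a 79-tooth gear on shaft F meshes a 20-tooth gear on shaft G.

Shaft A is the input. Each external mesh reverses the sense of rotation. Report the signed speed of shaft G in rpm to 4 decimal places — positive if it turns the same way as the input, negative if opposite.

+11353.4850 rpm (same as input, |ω| = 11353.4850 rpm)

Stage 1 [18T→76T]: ω = 1474.0000×18/76 = 349.1053 rpm, dir flips to −; running = −349.1053
Stage 2 [76T→72T]: ω = 349.1053×76/72 = 368.5000 rpm, dir flips to +; running = +368.5000
Stage 3 [72T→12T]: ω = 368.5000×72/12 = 2211.0000 rpm, dir flips to −; running = −2211.0000
Stage 4 [65T→75T]: ω = 2211.0000×65/75 = 1916.2000 rpm, dir flips to +; running = +1916.2000
Stage 5 [51T→34T]: ω = 1916.2000×51/34 = 2874.3000 rpm, dir flips to −; running = −2874.3000
Stage 6 [79T→20T]: ω = 2874.3000×79/20 = 11353.4850 rpm, dir flips to +; running = +11353.4850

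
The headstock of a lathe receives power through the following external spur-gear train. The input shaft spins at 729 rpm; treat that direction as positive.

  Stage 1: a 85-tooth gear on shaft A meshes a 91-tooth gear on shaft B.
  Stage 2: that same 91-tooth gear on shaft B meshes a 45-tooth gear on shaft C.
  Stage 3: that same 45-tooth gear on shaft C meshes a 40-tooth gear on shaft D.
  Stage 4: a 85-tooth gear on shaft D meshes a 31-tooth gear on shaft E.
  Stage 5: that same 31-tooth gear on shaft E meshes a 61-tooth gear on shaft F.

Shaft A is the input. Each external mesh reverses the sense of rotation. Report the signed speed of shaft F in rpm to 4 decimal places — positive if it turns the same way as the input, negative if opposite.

-2158.6168 rpm (opposite to input, |ω| = 2158.6168 rpm)

Stage 1 [85T→91T]: ω = 729.0000×85/91 = 680.9341 rpm, dir flips to −; running = −680.9341
Stage 2 [91T→45T]: ω = 680.9341×91/45 = 1377.0000 rpm, dir flips to +; running = +1377.0000
Stage 3 [45T→40T]: ω = 1377.0000×45/40 = 1549.1250 rpm, dir flips to −; running = −1549.1250
Stage 4 [85T→31T]: ω = 1549.1250×85/31 = 4247.6008 rpm, dir flips to +; running = +4247.6008
Stage 5 [31T→61T]: ω = 4247.6008×31/61 = 2158.6168 rpm, dir flips to −; running = −2158.6168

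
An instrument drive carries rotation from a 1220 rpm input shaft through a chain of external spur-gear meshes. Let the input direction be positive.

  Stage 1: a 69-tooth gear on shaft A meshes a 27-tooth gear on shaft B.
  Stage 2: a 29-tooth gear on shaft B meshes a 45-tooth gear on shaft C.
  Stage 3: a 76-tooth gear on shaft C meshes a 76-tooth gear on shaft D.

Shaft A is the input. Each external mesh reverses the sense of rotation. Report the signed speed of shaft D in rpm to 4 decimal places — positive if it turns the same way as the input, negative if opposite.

Stage 1 [69T→27T]: ω = 1220.0000×69/27 = 3117.7778 rpm, dir flips to −; running = −3117.7778
Stage 2 [29T→45T]: ω = 3117.7778×29/45 = 2009.2346 rpm, dir flips to +; running = +2009.2346
Stage 3 [76T→76T]: ω = 2009.2346×76/76 = 2009.2346 rpm, dir flips to −; running = −2009.2346

-2009.2346 rpm (opposite to input, |ω| = 2009.2346 rpm)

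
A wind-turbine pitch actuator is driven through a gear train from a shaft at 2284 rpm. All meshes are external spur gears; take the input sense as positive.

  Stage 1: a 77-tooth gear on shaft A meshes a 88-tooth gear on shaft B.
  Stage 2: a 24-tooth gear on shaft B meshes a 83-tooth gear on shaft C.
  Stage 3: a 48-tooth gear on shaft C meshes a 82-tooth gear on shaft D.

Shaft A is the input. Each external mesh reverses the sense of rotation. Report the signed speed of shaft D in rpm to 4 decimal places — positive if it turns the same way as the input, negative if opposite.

-338.2709 rpm (opposite to input, |ω| = 338.2709 rpm)

Stage 1 [77T→88T]: ω = 2284.0000×77/88 = 1998.5000 rpm, dir flips to −; running = −1998.5000
Stage 2 [24T→83T]: ω = 1998.5000×24/83 = 577.8795 rpm, dir flips to +; running = +577.8795
Stage 3 [48T→82T]: ω = 577.8795×48/82 = 338.2709 rpm, dir flips to −; running = −338.2709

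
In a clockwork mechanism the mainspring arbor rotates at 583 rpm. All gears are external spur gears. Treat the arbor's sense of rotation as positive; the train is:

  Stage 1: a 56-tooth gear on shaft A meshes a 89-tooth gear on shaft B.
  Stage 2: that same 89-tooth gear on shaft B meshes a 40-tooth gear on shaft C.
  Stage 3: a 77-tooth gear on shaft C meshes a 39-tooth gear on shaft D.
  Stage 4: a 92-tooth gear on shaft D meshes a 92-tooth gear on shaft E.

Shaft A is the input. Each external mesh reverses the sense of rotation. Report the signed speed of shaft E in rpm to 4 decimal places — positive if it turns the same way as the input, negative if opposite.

Stage 1 [56T→89T]: ω = 583.0000×56/89 = 366.8315 rpm, dir flips to −; running = −366.8315
Stage 2 [89T→40T]: ω = 366.8315×89/40 = 816.2000 rpm, dir flips to +; running = +816.2000
Stage 3 [77T→39T]: ω = 816.2000×77/39 = 1611.4718 rpm, dir flips to −; running = −1611.4718
Stage 4 [92T→92T]: ω = 1611.4718×92/92 = 1611.4718 rpm, dir flips to +; running = +1611.4718

+1611.4718 rpm (same as input, |ω| = 1611.4718 rpm)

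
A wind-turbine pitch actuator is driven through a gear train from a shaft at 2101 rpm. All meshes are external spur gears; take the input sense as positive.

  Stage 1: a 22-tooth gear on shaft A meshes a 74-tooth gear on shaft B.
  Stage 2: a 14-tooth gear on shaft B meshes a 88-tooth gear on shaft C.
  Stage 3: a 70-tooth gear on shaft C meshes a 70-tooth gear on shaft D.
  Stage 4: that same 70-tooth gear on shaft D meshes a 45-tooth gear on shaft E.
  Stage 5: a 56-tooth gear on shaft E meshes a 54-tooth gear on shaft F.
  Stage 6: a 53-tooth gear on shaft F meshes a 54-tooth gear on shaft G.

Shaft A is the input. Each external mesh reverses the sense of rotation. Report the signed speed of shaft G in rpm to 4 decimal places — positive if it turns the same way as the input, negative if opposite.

+157.3346 rpm (same as input, |ω| = 157.3346 rpm)

Stage 1 [22T→74T]: ω = 2101.0000×22/74 = 624.6216 rpm, dir flips to −; running = −624.6216
Stage 2 [14T→88T]: ω = 624.6216×14/88 = 99.3716 rpm, dir flips to +; running = +99.3716
Stage 3 [70T→70T]: ω = 99.3716×70/70 = 99.3716 rpm, dir flips to −; running = −99.3716
Stage 4 [70T→45T]: ω = 99.3716×70/45 = 154.5781 rpm, dir flips to +; running = +154.5781
Stage 5 [56T→54T]: ω = 154.5781×56/54 = 160.3032 rpm, dir flips to −; running = −160.3032
Stage 6 [53T→54T]: ω = 160.3032×53/54 = 157.3346 rpm, dir flips to +; running = +157.3346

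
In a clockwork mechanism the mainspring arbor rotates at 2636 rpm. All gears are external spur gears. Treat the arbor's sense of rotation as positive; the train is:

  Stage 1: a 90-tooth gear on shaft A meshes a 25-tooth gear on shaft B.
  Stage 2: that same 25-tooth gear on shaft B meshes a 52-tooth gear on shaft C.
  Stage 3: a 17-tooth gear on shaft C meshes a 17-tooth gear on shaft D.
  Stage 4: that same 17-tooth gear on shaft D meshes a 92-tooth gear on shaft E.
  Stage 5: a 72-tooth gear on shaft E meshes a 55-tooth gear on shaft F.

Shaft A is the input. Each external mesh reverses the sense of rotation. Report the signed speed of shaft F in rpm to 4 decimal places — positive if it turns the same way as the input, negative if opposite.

Stage 1 [90T→25T]: ω = 2636.0000×90/25 = 9489.6000 rpm, dir flips to −; running = −9489.6000
Stage 2 [25T→52T]: ω = 9489.6000×25/52 = 4562.3077 rpm, dir flips to +; running = +4562.3077
Stage 3 [17T→17T]: ω = 4562.3077×17/17 = 4562.3077 rpm, dir flips to −; running = −4562.3077
Stage 4 [17T→92T]: ω = 4562.3077×17/92 = 843.0351 rpm, dir flips to +; running = +843.0351
Stage 5 [72T→55T]: ω = 843.0351×72/55 = 1103.6096 rpm, dir flips to −; running = −1103.6096

-1103.6096 rpm (opposite to input, |ω| = 1103.6096 rpm)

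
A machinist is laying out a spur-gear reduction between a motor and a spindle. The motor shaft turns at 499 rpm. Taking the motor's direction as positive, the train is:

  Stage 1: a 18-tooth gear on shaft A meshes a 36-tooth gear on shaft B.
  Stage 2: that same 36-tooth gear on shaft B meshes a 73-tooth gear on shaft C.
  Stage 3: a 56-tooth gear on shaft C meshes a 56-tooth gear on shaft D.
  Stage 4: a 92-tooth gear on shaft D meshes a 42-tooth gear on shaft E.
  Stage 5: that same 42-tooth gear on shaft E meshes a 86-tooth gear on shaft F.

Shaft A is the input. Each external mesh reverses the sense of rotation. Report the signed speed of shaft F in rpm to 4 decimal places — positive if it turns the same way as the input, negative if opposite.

-131.6254 rpm (opposite to input, |ω| = 131.6254 rpm)

Stage 1 [18T→36T]: ω = 499.0000×18/36 = 249.5000 rpm, dir flips to −; running = −249.5000
Stage 2 [36T→73T]: ω = 249.5000×36/73 = 123.0411 rpm, dir flips to +; running = +123.0411
Stage 3 [56T→56T]: ω = 123.0411×56/56 = 123.0411 rpm, dir flips to −; running = −123.0411
Stage 4 [92T→42T]: ω = 123.0411×92/42 = 269.5186 rpm, dir flips to +; running = +269.5186
Stage 5 [42T→86T]: ω = 269.5186×42/86 = 131.6254 rpm, dir flips to −; running = −131.6254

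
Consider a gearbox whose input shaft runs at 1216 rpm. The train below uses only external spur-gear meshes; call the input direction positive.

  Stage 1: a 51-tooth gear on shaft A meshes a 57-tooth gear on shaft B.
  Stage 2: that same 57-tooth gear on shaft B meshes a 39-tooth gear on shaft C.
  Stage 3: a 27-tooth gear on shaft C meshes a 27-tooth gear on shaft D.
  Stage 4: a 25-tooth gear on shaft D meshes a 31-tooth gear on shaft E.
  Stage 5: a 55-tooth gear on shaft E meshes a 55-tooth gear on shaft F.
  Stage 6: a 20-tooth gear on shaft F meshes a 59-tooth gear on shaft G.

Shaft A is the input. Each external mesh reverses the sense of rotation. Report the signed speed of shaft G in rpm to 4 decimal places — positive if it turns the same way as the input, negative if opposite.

+434.7058 rpm (same as input, |ω| = 434.7058 rpm)

Stage 1 [51T→57T]: ω = 1216.0000×51/57 = 1088.0000 rpm, dir flips to −; running = −1088.0000
Stage 2 [57T→39T]: ω = 1088.0000×57/39 = 1590.1538 rpm, dir flips to +; running = +1590.1538
Stage 3 [27T→27T]: ω = 1590.1538×27/27 = 1590.1538 rpm, dir flips to −; running = −1590.1538
Stage 4 [25T→31T]: ω = 1590.1538×25/31 = 1282.3821 rpm, dir flips to +; running = +1282.3821
Stage 5 [55T→55T]: ω = 1282.3821×55/55 = 1282.3821 rpm, dir flips to −; running = −1282.3821
Stage 6 [20T→59T]: ω = 1282.3821×20/59 = 434.7058 rpm, dir flips to +; running = +434.7058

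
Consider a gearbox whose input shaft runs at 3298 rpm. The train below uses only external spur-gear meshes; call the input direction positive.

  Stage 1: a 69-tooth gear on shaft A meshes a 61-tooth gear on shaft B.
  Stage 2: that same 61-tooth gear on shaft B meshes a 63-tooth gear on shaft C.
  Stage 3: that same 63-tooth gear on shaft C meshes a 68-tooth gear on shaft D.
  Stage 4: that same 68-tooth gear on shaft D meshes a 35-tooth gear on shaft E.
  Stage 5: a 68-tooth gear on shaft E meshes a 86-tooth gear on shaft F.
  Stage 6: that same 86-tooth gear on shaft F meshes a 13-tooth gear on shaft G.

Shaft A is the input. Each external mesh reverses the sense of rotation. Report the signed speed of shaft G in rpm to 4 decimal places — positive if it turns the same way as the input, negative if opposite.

+34009.2659 rpm (same as input, |ω| = 34009.2659 rpm)

Stage 1 [69T→61T]: ω = 3298.0000×69/61 = 3730.5246 rpm, dir flips to −; running = −3730.5246
Stage 2 [61T→63T]: ω = 3730.5246×61/63 = 3612.0952 rpm, dir flips to +; running = +3612.0952
Stage 3 [63T→68T]: ω = 3612.0952×63/68 = 3346.5000 rpm, dir flips to −; running = −3346.5000
Stage 4 [68T→35T]: ω = 3346.5000×68/35 = 6501.7714 rpm, dir flips to +; running = +6501.7714
Stage 5 [68T→86T]: ω = 6501.7714×68/86 = 5140.9355 rpm, dir flips to −; running = −5140.9355
Stage 6 [86T→13T]: ω = 5140.9355×86/13 = 34009.2659 rpm, dir flips to +; running = +34009.2659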